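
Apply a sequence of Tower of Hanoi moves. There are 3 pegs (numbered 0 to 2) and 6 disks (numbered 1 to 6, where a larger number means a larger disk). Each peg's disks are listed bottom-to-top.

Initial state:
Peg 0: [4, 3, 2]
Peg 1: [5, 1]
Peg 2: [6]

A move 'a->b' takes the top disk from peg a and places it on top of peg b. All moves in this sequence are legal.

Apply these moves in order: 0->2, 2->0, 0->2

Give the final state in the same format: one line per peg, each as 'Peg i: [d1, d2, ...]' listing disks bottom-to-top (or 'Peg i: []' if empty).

After move 1 (0->2):
Peg 0: [4, 3]
Peg 1: [5, 1]
Peg 2: [6, 2]

After move 2 (2->0):
Peg 0: [4, 3, 2]
Peg 1: [5, 1]
Peg 2: [6]

After move 3 (0->2):
Peg 0: [4, 3]
Peg 1: [5, 1]
Peg 2: [6, 2]

Answer: Peg 0: [4, 3]
Peg 1: [5, 1]
Peg 2: [6, 2]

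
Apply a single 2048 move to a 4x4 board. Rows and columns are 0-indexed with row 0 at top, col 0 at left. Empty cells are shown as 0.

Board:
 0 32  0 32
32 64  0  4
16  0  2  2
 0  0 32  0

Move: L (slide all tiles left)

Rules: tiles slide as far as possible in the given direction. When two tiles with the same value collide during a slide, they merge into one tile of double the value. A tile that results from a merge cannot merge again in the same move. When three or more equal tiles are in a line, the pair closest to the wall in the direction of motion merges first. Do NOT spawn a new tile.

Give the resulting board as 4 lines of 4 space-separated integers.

Slide left:
row 0: [0, 32, 0, 32] -> [64, 0, 0, 0]
row 1: [32, 64, 0, 4] -> [32, 64, 4, 0]
row 2: [16, 0, 2, 2] -> [16, 4, 0, 0]
row 3: [0, 0, 32, 0] -> [32, 0, 0, 0]

Answer: 64  0  0  0
32 64  4  0
16  4  0  0
32  0  0  0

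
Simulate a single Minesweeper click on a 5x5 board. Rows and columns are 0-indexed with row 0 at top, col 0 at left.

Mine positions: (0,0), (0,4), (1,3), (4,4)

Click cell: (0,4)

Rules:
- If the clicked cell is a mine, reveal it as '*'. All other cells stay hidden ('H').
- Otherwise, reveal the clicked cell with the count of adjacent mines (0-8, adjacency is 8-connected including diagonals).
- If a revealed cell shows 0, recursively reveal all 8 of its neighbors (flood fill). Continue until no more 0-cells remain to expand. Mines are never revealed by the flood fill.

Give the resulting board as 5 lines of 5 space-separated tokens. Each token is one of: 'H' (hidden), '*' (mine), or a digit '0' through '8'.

H H H H *
H H H H H
H H H H H
H H H H H
H H H H H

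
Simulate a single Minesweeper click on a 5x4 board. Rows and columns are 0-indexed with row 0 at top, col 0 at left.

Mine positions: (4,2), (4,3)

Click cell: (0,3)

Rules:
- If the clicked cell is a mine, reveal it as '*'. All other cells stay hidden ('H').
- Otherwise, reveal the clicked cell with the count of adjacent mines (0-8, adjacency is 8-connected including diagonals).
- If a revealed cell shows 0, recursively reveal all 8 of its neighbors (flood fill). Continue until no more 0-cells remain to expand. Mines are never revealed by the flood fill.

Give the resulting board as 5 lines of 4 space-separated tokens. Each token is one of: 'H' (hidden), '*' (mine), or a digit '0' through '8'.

0 0 0 0
0 0 0 0
0 0 0 0
0 1 2 2
0 1 H H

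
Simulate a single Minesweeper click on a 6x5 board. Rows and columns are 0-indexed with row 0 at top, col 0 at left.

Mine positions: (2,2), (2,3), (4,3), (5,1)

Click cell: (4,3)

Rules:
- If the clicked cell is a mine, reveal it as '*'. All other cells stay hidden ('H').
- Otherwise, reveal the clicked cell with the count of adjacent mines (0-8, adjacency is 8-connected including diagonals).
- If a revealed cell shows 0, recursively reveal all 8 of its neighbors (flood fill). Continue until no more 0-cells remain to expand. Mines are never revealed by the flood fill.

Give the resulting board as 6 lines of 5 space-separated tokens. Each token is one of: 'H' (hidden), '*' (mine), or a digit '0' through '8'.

H H H H H
H H H H H
H H H H H
H H H H H
H H H * H
H H H H H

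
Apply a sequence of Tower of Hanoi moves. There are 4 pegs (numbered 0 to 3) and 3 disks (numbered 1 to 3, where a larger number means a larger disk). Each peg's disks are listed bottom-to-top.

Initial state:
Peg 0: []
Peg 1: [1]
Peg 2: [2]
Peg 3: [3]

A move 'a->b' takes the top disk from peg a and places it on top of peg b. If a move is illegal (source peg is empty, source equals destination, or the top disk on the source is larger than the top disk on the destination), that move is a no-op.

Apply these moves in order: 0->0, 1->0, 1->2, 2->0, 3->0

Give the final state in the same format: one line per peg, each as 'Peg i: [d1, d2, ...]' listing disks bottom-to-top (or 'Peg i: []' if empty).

After move 1 (0->0):
Peg 0: []
Peg 1: [1]
Peg 2: [2]
Peg 3: [3]

After move 2 (1->0):
Peg 0: [1]
Peg 1: []
Peg 2: [2]
Peg 3: [3]

After move 3 (1->2):
Peg 0: [1]
Peg 1: []
Peg 2: [2]
Peg 3: [3]

After move 4 (2->0):
Peg 0: [1]
Peg 1: []
Peg 2: [2]
Peg 3: [3]

After move 5 (3->0):
Peg 0: [1]
Peg 1: []
Peg 2: [2]
Peg 3: [3]

Answer: Peg 0: [1]
Peg 1: []
Peg 2: [2]
Peg 3: [3]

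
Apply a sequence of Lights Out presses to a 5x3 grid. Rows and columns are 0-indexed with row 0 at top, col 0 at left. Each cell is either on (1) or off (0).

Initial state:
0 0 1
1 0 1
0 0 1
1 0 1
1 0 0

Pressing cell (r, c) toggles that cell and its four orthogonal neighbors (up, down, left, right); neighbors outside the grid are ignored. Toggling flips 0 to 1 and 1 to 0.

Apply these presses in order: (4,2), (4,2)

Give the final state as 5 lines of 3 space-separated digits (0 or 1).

After press 1 at (4,2):
0 0 1
1 0 1
0 0 1
1 0 0
1 1 1

After press 2 at (4,2):
0 0 1
1 0 1
0 0 1
1 0 1
1 0 0

Answer: 0 0 1
1 0 1
0 0 1
1 0 1
1 0 0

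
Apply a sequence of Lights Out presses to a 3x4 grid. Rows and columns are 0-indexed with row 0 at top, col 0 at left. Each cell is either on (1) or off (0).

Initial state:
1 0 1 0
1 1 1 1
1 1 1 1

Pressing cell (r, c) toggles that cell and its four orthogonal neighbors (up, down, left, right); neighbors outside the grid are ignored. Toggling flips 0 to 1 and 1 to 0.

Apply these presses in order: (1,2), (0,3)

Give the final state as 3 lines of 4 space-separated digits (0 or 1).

After press 1 at (1,2):
1 0 0 0
1 0 0 0
1 1 0 1

After press 2 at (0,3):
1 0 1 1
1 0 0 1
1 1 0 1

Answer: 1 0 1 1
1 0 0 1
1 1 0 1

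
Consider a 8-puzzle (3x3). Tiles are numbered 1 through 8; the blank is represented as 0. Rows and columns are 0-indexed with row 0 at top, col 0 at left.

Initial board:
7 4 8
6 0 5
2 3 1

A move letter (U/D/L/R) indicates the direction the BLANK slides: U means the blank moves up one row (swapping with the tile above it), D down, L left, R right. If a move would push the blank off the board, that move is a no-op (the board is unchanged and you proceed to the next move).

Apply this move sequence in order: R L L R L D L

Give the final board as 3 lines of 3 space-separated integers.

Answer: 7 4 8
2 6 5
0 3 1

Derivation:
After move 1 (R):
7 4 8
6 5 0
2 3 1

After move 2 (L):
7 4 8
6 0 5
2 3 1

After move 3 (L):
7 4 8
0 6 5
2 3 1

After move 4 (R):
7 4 8
6 0 5
2 3 1

After move 5 (L):
7 4 8
0 6 5
2 3 1

After move 6 (D):
7 4 8
2 6 5
0 3 1

After move 7 (L):
7 4 8
2 6 5
0 3 1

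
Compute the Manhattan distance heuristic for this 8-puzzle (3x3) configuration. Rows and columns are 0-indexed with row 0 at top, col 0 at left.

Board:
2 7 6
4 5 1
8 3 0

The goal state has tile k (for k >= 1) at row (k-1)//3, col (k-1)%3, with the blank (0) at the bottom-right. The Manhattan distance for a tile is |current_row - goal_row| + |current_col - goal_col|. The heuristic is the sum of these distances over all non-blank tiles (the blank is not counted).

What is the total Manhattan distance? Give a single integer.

Answer: 12

Derivation:
Tile 2: (0,0)->(0,1) = 1
Tile 7: (0,1)->(2,0) = 3
Tile 6: (0,2)->(1,2) = 1
Tile 4: (1,0)->(1,0) = 0
Tile 5: (1,1)->(1,1) = 0
Tile 1: (1,2)->(0,0) = 3
Tile 8: (2,0)->(2,1) = 1
Tile 3: (2,1)->(0,2) = 3
Sum: 1 + 3 + 1 + 0 + 0 + 3 + 1 + 3 = 12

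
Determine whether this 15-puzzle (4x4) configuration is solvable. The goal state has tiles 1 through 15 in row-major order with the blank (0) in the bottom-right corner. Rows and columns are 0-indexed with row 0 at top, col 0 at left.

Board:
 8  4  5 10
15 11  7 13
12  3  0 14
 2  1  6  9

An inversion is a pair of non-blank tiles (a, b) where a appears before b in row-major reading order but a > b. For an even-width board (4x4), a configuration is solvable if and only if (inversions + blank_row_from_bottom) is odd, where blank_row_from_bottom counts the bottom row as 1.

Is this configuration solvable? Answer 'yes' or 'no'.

Inversions: 57
Blank is in row 2 (0-indexed from top), which is row 2 counting from the bottom (bottom = 1).
57 + 2 = 59, which is odd, so the puzzle is solvable.

Answer: yes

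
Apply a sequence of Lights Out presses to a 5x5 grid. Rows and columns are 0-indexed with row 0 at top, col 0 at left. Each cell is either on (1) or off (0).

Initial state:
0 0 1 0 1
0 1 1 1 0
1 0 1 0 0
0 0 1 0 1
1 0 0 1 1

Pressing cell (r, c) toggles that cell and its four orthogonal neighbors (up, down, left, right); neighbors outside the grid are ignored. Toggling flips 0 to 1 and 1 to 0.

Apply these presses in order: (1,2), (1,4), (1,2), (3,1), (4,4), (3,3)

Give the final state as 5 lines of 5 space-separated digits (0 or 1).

Answer: 0 0 1 0 0
0 1 1 0 1
1 1 1 1 1
1 1 1 1 1
1 1 0 1 0

Derivation:
After press 1 at (1,2):
0 0 0 0 1
0 0 0 0 0
1 0 0 0 0
0 0 1 0 1
1 0 0 1 1

After press 2 at (1,4):
0 0 0 0 0
0 0 0 1 1
1 0 0 0 1
0 0 1 0 1
1 0 0 1 1

After press 3 at (1,2):
0 0 1 0 0
0 1 1 0 1
1 0 1 0 1
0 0 1 0 1
1 0 0 1 1

After press 4 at (3,1):
0 0 1 0 0
0 1 1 0 1
1 1 1 0 1
1 1 0 0 1
1 1 0 1 1

After press 5 at (4,4):
0 0 1 0 0
0 1 1 0 1
1 1 1 0 1
1 1 0 0 0
1 1 0 0 0

After press 6 at (3,3):
0 0 1 0 0
0 1 1 0 1
1 1 1 1 1
1 1 1 1 1
1 1 0 1 0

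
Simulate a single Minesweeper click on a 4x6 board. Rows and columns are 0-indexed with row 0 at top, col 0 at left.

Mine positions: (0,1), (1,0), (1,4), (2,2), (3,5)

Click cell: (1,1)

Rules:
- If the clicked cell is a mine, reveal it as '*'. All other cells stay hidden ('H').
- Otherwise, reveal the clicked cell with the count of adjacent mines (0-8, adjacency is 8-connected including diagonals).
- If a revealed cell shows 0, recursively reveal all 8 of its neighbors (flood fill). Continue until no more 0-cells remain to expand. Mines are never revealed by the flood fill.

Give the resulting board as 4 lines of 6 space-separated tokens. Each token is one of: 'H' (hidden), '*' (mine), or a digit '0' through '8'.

H H H H H H
H 3 H H H H
H H H H H H
H H H H H H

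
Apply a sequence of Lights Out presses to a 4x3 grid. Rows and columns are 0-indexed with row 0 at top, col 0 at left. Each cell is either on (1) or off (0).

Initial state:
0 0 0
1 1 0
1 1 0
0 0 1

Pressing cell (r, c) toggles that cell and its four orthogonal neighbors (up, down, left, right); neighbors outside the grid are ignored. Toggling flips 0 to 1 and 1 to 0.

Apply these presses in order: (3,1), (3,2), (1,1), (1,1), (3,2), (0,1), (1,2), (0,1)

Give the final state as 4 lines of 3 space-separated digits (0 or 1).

After press 1 at (3,1):
0 0 0
1 1 0
1 0 0
1 1 0

After press 2 at (3,2):
0 0 0
1 1 0
1 0 1
1 0 1

After press 3 at (1,1):
0 1 0
0 0 1
1 1 1
1 0 1

After press 4 at (1,1):
0 0 0
1 1 0
1 0 1
1 0 1

After press 5 at (3,2):
0 0 0
1 1 0
1 0 0
1 1 0

After press 6 at (0,1):
1 1 1
1 0 0
1 0 0
1 1 0

After press 7 at (1,2):
1 1 0
1 1 1
1 0 1
1 1 0

After press 8 at (0,1):
0 0 1
1 0 1
1 0 1
1 1 0

Answer: 0 0 1
1 0 1
1 0 1
1 1 0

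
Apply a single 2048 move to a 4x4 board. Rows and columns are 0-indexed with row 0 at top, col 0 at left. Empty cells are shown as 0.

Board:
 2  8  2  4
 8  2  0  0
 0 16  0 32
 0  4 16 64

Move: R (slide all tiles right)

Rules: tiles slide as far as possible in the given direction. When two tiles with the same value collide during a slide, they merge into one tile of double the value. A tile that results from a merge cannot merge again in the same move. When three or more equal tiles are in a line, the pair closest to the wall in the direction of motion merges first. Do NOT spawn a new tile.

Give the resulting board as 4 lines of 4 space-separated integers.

Slide right:
row 0: [2, 8, 2, 4] -> [2, 8, 2, 4]
row 1: [8, 2, 0, 0] -> [0, 0, 8, 2]
row 2: [0, 16, 0, 32] -> [0, 0, 16, 32]
row 3: [0, 4, 16, 64] -> [0, 4, 16, 64]

Answer:  2  8  2  4
 0  0  8  2
 0  0 16 32
 0  4 16 64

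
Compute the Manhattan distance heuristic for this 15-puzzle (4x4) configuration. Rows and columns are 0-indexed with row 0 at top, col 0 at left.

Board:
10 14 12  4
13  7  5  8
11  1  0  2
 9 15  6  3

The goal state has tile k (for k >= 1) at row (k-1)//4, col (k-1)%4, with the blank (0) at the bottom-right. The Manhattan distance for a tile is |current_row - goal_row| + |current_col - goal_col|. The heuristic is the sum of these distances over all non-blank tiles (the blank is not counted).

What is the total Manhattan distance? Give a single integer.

Answer: 32

Derivation:
Tile 10: at (0,0), goal (2,1), distance |0-2|+|0-1| = 3
Tile 14: at (0,1), goal (3,1), distance |0-3|+|1-1| = 3
Tile 12: at (0,2), goal (2,3), distance |0-2|+|2-3| = 3
Tile 4: at (0,3), goal (0,3), distance |0-0|+|3-3| = 0
Tile 13: at (1,0), goal (3,0), distance |1-3|+|0-0| = 2
Tile 7: at (1,1), goal (1,2), distance |1-1|+|1-2| = 1
Tile 5: at (1,2), goal (1,0), distance |1-1|+|2-0| = 2
Tile 8: at (1,3), goal (1,3), distance |1-1|+|3-3| = 0
Tile 11: at (2,0), goal (2,2), distance |2-2|+|0-2| = 2
Tile 1: at (2,1), goal (0,0), distance |2-0|+|1-0| = 3
Tile 2: at (2,3), goal (0,1), distance |2-0|+|3-1| = 4
Tile 9: at (3,0), goal (2,0), distance |3-2|+|0-0| = 1
Tile 15: at (3,1), goal (3,2), distance |3-3|+|1-2| = 1
Tile 6: at (3,2), goal (1,1), distance |3-1|+|2-1| = 3
Tile 3: at (3,3), goal (0,2), distance |3-0|+|3-2| = 4
Sum: 3 + 3 + 3 + 0 + 2 + 1 + 2 + 0 + 2 + 3 + 4 + 1 + 1 + 3 + 4 = 32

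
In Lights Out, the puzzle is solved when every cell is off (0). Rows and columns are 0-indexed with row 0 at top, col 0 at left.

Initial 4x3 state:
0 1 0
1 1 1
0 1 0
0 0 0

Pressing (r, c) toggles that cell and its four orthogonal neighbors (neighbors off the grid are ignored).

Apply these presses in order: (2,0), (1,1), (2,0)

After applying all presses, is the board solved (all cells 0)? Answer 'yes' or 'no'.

Answer: yes

Derivation:
After press 1 at (2,0):
0 1 0
0 1 1
1 0 0
1 0 0

After press 2 at (1,1):
0 0 0
1 0 0
1 1 0
1 0 0

After press 3 at (2,0):
0 0 0
0 0 0
0 0 0
0 0 0

Lights still on: 0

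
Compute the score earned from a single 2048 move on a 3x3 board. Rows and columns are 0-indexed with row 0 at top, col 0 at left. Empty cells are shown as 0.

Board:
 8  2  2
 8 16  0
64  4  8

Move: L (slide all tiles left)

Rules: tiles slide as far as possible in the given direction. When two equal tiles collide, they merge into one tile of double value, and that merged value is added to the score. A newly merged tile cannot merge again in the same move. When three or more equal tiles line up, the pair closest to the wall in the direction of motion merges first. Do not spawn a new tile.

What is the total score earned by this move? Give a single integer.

Answer: 4

Derivation:
Slide left:
row 0: [8, 2, 2] -> [8, 4, 0]  score +4 (running 4)
row 1: [8, 16, 0] -> [8, 16, 0]  score +0 (running 4)
row 2: [64, 4, 8] -> [64, 4, 8]  score +0 (running 4)
Board after move:
 8  4  0
 8 16  0
64  4  8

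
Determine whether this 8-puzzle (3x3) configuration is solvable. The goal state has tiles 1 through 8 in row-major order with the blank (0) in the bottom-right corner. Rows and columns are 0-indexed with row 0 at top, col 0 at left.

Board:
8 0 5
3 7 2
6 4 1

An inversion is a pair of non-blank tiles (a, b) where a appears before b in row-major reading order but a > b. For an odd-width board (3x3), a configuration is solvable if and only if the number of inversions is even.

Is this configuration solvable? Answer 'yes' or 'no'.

Answer: no

Derivation:
Inversions (pairs i<j in row-major order where tile[i] > tile[j] > 0): 21
21 is odd, so the puzzle is not solvable.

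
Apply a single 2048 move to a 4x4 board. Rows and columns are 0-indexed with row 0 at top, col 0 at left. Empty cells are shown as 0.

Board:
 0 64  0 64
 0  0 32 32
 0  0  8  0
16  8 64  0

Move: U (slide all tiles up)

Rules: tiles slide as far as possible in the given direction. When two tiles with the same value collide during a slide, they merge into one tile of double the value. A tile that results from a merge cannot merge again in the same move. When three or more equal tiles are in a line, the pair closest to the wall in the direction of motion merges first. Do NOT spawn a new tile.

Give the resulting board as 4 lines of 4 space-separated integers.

Slide up:
col 0: [0, 0, 0, 16] -> [16, 0, 0, 0]
col 1: [64, 0, 0, 8] -> [64, 8, 0, 0]
col 2: [0, 32, 8, 64] -> [32, 8, 64, 0]
col 3: [64, 32, 0, 0] -> [64, 32, 0, 0]

Answer: 16 64 32 64
 0  8  8 32
 0  0 64  0
 0  0  0  0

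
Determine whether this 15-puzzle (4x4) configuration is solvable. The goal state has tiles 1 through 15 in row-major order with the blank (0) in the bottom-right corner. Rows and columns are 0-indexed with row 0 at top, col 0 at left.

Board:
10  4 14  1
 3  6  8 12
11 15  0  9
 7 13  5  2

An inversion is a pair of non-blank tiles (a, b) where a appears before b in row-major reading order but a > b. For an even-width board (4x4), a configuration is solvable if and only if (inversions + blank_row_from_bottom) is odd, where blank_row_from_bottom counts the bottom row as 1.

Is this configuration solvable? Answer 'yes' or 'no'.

Answer: yes

Derivation:
Inversions: 51
Blank is in row 2 (0-indexed from top), which is row 2 counting from the bottom (bottom = 1).
51 + 2 = 53, which is odd, so the puzzle is solvable.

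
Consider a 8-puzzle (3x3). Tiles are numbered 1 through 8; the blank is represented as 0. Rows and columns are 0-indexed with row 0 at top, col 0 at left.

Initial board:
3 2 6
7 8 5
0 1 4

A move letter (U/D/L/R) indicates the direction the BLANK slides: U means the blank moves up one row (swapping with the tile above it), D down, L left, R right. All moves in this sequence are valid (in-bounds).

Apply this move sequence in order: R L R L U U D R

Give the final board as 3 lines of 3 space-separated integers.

After move 1 (R):
3 2 6
7 8 5
1 0 4

After move 2 (L):
3 2 6
7 8 5
0 1 4

After move 3 (R):
3 2 6
7 8 5
1 0 4

After move 4 (L):
3 2 6
7 8 5
0 1 4

After move 5 (U):
3 2 6
0 8 5
7 1 4

After move 6 (U):
0 2 6
3 8 5
7 1 4

After move 7 (D):
3 2 6
0 8 5
7 1 4

After move 8 (R):
3 2 6
8 0 5
7 1 4

Answer: 3 2 6
8 0 5
7 1 4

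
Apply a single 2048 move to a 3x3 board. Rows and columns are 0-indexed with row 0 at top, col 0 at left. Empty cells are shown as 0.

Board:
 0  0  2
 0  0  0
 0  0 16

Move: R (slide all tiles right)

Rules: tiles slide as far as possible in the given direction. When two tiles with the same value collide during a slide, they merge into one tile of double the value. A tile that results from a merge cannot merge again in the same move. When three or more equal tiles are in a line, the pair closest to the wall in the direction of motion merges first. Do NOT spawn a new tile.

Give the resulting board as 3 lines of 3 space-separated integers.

Slide right:
row 0: [0, 0, 2] -> [0, 0, 2]
row 1: [0, 0, 0] -> [0, 0, 0]
row 2: [0, 0, 16] -> [0, 0, 16]

Answer:  0  0  2
 0  0  0
 0  0 16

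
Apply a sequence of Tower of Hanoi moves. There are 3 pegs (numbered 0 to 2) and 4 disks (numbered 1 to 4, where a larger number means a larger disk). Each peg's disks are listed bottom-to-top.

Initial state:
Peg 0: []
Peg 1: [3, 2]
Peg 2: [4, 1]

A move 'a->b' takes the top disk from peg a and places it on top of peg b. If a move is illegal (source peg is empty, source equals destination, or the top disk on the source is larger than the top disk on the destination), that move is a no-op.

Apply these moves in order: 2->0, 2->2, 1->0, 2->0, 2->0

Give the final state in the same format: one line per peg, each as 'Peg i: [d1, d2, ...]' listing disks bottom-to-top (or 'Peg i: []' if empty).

After move 1 (2->0):
Peg 0: [1]
Peg 1: [3, 2]
Peg 2: [4]

After move 2 (2->2):
Peg 0: [1]
Peg 1: [3, 2]
Peg 2: [4]

After move 3 (1->0):
Peg 0: [1]
Peg 1: [3, 2]
Peg 2: [4]

After move 4 (2->0):
Peg 0: [1]
Peg 1: [3, 2]
Peg 2: [4]

After move 5 (2->0):
Peg 0: [1]
Peg 1: [3, 2]
Peg 2: [4]

Answer: Peg 0: [1]
Peg 1: [3, 2]
Peg 2: [4]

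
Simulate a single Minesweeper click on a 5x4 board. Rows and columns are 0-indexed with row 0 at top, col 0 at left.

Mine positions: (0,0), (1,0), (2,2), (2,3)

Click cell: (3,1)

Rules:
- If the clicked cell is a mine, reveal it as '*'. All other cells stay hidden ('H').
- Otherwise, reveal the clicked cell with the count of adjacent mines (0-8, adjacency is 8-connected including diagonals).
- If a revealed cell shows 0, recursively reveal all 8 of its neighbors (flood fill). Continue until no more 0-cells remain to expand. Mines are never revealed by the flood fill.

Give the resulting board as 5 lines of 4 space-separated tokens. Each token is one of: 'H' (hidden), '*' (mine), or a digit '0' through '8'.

H H H H
H H H H
H H H H
H 1 H H
H H H H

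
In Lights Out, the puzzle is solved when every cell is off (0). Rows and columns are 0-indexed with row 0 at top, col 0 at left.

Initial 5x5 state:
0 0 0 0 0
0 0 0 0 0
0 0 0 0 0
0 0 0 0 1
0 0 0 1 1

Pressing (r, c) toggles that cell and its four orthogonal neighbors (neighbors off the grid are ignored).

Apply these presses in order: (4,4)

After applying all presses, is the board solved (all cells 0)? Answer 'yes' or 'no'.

After press 1 at (4,4):
0 0 0 0 0
0 0 0 0 0
0 0 0 0 0
0 0 0 0 0
0 0 0 0 0

Lights still on: 0

Answer: yes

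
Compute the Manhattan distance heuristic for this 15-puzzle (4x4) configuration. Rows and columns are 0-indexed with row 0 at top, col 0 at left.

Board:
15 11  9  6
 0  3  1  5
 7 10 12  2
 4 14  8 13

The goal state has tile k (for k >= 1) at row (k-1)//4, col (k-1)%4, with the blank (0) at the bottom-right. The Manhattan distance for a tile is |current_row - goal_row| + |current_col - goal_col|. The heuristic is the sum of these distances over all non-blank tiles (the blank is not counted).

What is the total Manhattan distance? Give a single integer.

Answer: 43

Derivation:
Tile 15: (0,0)->(3,2) = 5
Tile 11: (0,1)->(2,2) = 3
Tile 9: (0,2)->(2,0) = 4
Tile 6: (0,3)->(1,1) = 3
Tile 3: (1,1)->(0,2) = 2
Tile 1: (1,2)->(0,0) = 3
Tile 5: (1,3)->(1,0) = 3
Tile 7: (2,0)->(1,2) = 3
Tile 10: (2,1)->(2,1) = 0
Tile 12: (2,2)->(2,3) = 1
Tile 2: (2,3)->(0,1) = 4
Tile 4: (3,0)->(0,3) = 6
Tile 14: (3,1)->(3,1) = 0
Tile 8: (3,2)->(1,3) = 3
Tile 13: (3,3)->(3,0) = 3
Sum: 5 + 3 + 4 + 3 + 2 + 3 + 3 + 3 + 0 + 1 + 4 + 6 + 0 + 3 + 3 = 43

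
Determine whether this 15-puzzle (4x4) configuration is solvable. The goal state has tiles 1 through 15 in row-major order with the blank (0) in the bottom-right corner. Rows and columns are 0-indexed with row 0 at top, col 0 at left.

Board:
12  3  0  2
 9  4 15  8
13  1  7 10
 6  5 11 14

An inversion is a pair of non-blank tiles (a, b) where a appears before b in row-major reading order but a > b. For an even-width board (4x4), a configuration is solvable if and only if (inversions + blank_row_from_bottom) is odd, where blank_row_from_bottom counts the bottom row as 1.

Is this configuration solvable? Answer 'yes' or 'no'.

Inversions: 45
Blank is in row 0 (0-indexed from top), which is row 4 counting from the bottom (bottom = 1).
45 + 4 = 49, which is odd, so the puzzle is solvable.

Answer: yes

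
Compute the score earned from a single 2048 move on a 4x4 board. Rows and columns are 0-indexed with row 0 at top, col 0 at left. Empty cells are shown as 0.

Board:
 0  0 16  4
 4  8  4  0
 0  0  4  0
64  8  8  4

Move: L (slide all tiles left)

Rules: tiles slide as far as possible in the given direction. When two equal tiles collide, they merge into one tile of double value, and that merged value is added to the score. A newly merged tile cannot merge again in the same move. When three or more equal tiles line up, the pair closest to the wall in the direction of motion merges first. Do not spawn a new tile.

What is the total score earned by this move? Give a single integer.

Answer: 16

Derivation:
Slide left:
row 0: [0, 0, 16, 4] -> [16, 4, 0, 0]  score +0 (running 0)
row 1: [4, 8, 4, 0] -> [4, 8, 4, 0]  score +0 (running 0)
row 2: [0, 0, 4, 0] -> [4, 0, 0, 0]  score +0 (running 0)
row 3: [64, 8, 8, 4] -> [64, 16, 4, 0]  score +16 (running 16)
Board after move:
16  4  0  0
 4  8  4  0
 4  0  0  0
64 16  4  0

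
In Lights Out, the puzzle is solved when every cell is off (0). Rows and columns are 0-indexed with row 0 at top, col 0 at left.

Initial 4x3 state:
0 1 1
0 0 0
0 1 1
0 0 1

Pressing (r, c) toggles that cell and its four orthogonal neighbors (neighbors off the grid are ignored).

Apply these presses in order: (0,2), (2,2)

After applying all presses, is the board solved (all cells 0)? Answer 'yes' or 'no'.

Answer: yes

Derivation:
After press 1 at (0,2):
0 0 0
0 0 1
0 1 1
0 0 1

After press 2 at (2,2):
0 0 0
0 0 0
0 0 0
0 0 0

Lights still on: 0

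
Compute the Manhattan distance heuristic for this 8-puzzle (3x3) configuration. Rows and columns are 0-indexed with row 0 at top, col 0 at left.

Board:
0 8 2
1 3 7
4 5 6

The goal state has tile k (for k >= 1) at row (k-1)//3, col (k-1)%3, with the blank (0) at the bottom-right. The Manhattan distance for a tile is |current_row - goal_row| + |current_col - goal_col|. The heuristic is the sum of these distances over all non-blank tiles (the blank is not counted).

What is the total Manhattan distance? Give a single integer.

Tile 8: at (0,1), goal (2,1), distance |0-2|+|1-1| = 2
Tile 2: at (0,2), goal (0,1), distance |0-0|+|2-1| = 1
Tile 1: at (1,0), goal (0,0), distance |1-0|+|0-0| = 1
Tile 3: at (1,1), goal (0,2), distance |1-0|+|1-2| = 2
Tile 7: at (1,2), goal (2,0), distance |1-2|+|2-0| = 3
Tile 4: at (2,0), goal (1,0), distance |2-1|+|0-0| = 1
Tile 5: at (2,1), goal (1,1), distance |2-1|+|1-1| = 1
Tile 6: at (2,2), goal (1,2), distance |2-1|+|2-2| = 1
Sum: 2 + 1 + 1 + 2 + 3 + 1 + 1 + 1 = 12

Answer: 12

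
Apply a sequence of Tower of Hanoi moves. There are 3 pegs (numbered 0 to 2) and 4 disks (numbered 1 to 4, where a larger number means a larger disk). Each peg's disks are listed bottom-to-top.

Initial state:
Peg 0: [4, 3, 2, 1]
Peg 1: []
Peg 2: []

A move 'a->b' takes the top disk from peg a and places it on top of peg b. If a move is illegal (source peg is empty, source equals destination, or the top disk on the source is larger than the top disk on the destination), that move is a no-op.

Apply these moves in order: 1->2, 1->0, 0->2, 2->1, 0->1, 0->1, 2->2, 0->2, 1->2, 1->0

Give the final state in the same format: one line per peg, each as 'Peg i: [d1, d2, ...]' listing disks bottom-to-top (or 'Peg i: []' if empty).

Answer: Peg 0: [4, 3]
Peg 1: []
Peg 2: [2, 1]

Derivation:
After move 1 (1->2):
Peg 0: [4, 3, 2, 1]
Peg 1: []
Peg 2: []

After move 2 (1->0):
Peg 0: [4, 3, 2, 1]
Peg 1: []
Peg 2: []

After move 3 (0->2):
Peg 0: [4, 3, 2]
Peg 1: []
Peg 2: [1]

After move 4 (2->1):
Peg 0: [4, 3, 2]
Peg 1: [1]
Peg 2: []

After move 5 (0->1):
Peg 0: [4, 3, 2]
Peg 1: [1]
Peg 2: []

After move 6 (0->1):
Peg 0: [4, 3, 2]
Peg 1: [1]
Peg 2: []

After move 7 (2->2):
Peg 0: [4, 3, 2]
Peg 1: [1]
Peg 2: []

After move 8 (0->2):
Peg 0: [4, 3]
Peg 1: [1]
Peg 2: [2]

After move 9 (1->2):
Peg 0: [4, 3]
Peg 1: []
Peg 2: [2, 1]

After move 10 (1->0):
Peg 0: [4, 3]
Peg 1: []
Peg 2: [2, 1]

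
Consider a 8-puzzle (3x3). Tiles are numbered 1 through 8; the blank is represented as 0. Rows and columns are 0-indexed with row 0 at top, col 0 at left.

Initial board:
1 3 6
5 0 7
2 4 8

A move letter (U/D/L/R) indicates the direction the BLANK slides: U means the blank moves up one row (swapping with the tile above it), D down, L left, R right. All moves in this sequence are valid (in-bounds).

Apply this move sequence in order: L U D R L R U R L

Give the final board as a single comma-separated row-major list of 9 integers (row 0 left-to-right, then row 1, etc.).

After move 1 (L):
1 3 6
0 5 7
2 4 8

After move 2 (U):
0 3 6
1 5 7
2 4 8

After move 3 (D):
1 3 6
0 5 7
2 4 8

After move 4 (R):
1 3 6
5 0 7
2 4 8

After move 5 (L):
1 3 6
0 5 7
2 4 8

After move 6 (R):
1 3 6
5 0 7
2 4 8

After move 7 (U):
1 0 6
5 3 7
2 4 8

After move 8 (R):
1 6 0
5 3 7
2 4 8

After move 9 (L):
1 0 6
5 3 7
2 4 8

Answer: 1, 0, 6, 5, 3, 7, 2, 4, 8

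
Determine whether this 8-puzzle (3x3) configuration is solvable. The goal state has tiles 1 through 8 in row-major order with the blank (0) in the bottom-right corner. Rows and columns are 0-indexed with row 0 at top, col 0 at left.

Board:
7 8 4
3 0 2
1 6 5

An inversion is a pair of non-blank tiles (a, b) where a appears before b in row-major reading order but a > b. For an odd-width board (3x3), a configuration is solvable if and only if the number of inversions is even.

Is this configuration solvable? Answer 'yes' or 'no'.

Inversions (pairs i<j in row-major order where tile[i] > tile[j] > 0): 19
19 is odd, so the puzzle is not solvable.

Answer: no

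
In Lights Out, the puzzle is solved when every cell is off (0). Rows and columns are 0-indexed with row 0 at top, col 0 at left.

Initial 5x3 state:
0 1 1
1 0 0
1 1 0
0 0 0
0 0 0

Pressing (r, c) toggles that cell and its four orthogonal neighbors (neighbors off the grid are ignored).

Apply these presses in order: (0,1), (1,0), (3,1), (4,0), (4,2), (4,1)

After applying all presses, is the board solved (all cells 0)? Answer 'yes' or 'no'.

After press 1 at (0,1):
1 0 0
1 1 0
1 1 0
0 0 0
0 0 0

After press 2 at (1,0):
0 0 0
0 0 0
0 1 0
0 0 0
0 0 0

After press 3 at (3,1):
0 0 0
0 0 0
0 0 0
1 1 1
0 1 0

After press 4 at (4,0):
0 0 0
0 0 0
0 0 0
0 1 1
1 0 0

After press 5 at (4,2):
0 0 0
0 0 0
0 0 0
0 1 0
1 1 1

After press 6 at (4,1):
0 0 0
0 0 0
0 0 0
0 0 0
0 0 0

Lights still on: 0

Answer: yes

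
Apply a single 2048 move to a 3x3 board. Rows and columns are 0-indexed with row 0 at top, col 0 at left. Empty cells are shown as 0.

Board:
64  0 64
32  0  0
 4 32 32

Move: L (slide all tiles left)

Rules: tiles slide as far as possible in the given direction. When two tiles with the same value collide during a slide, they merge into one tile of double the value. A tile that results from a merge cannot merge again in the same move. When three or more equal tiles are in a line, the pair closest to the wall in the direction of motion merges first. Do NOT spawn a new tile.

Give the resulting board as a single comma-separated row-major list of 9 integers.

Answer: 128, 0, 0, 32, 0, 0, 4, 64, 0

Derivation:
Slide left:
row 0: [64, 0, 64] -> [128, 0, 0]
row 1: [32, 0, 0] -> [32, 0, 0]
row 2: [4, 32, 32] -> [4, 64, 0]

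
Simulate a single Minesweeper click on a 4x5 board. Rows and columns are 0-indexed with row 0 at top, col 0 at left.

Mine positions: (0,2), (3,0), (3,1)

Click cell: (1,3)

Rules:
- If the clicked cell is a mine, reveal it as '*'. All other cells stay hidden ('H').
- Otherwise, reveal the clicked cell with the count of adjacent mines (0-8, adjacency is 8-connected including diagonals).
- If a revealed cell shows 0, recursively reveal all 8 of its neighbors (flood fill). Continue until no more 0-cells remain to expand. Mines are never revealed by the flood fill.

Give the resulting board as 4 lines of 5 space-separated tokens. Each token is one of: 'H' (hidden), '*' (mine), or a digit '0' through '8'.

H H H H H
H H H 1 H
H H H H H
H H H H H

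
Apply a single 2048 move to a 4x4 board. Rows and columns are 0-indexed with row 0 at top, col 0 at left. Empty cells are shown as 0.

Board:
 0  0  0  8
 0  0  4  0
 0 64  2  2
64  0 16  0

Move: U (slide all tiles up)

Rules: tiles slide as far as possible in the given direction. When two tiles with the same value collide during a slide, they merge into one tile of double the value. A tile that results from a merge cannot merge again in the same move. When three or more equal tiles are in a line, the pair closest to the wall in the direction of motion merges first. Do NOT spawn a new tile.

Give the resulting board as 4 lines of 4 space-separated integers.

Slide up:
col 0: [0, 0, 0, 64] -> [64, 0, 0, 0]
col 1: [0, 0, 64, 0] -> [64, 0, 0, 0]
col 2: [0, 4, 2, 16] -> [4, 2, 16, 0]
col 3: [8, 0, 2, 0] -> [8, 2, 0, 0]

Answer: 64 64  4  8
 0  0  2  2
 0  0 16  0
 0  0  0  0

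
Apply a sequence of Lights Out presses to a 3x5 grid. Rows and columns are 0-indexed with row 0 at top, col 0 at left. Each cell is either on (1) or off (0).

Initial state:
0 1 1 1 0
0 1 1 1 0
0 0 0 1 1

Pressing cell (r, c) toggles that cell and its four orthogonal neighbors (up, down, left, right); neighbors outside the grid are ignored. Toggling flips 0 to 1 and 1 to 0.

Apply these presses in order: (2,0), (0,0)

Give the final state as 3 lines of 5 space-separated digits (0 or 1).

After press 1 at (2,0):
0 1 1 1 0
1 1 1 1 0
1 1 0 1 1

After press 2 at (0,0):
1 0 1 1 0
0 1 1 1 0
1 1 0 1 1

Answer: 1 0 1 1 0
0 1 1 1 0
1 1 0 1 1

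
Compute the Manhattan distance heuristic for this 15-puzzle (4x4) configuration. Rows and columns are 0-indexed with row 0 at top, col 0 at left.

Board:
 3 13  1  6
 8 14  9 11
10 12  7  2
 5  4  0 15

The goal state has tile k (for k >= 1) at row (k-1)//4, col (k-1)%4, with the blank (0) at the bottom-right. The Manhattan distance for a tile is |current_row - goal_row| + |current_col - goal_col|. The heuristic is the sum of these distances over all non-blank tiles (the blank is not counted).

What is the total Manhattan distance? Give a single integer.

Tile 3: (0,0)->(0,2) = 2
Tile 13: (0,1)->(3,0) = 4
Tile 1: (0,2)->(0,0) = 2
Tile 6: (0,3)->(1,1) = 3
Tile 8: (1,0)->(1,3) = 3
Tile 14: (1,1)->(3,1) = 2
Tile 9: (1,2)->(2,0) = 3
Tile 11: (1,3)->(2,2) = 2
Tile 10: (2,0)->(2,1) = 1
Tile 12: (2,1)->(2,3) = 2
Tile 7: (2,2)->(1,2) = 1
Tile 2: (2,3)->(0,1) = 4
Tile 5: (3,0)->(1,0) = 2
Tile 4: (3,1)->(0,3) = 5
Tile 15: (3,3)->(3,2) = 1
Sum: 2 + 4 + 2 + 3 + 3 + 2 + 3 + 2 + 1 + 2 + 1 + 4 + 2 + 5 + 1 = 37

Answer: 37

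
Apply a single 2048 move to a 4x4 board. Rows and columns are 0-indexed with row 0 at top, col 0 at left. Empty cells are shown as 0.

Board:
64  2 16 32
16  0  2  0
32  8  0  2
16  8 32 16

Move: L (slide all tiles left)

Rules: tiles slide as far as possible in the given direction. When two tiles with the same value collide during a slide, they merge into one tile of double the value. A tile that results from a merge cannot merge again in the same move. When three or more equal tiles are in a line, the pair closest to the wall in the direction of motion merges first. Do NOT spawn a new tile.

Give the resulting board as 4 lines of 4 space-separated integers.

Answer: 64  2 16 32
16  2  0  0
32  8  2  0
16  8 32 16

Derivation:
Slide left:
row 0: [64, 2, 16, 32] -> [64, 2, 16, 32]
row 1: [16, 0, 2, 0] -> [16, 2, 0, 0]
row 2: [32, 8, 0, 2] -> [32, 8, 2, 0]
row 3: [16, 8, 32, 16] -> [16, 8, 32, 16]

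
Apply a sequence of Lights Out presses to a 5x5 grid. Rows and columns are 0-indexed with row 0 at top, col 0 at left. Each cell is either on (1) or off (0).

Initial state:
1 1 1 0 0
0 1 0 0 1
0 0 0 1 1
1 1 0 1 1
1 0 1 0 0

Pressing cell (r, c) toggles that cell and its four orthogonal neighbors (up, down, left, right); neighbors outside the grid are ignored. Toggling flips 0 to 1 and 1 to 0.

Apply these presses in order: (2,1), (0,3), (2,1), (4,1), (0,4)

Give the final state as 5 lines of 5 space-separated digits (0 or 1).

After press 1 at (2,1):
1 1 1 0 0
0 0 0 0 1
1 1 1 1 1
1 0 0 1 1
1 0 1 0 0

After press 2 at (0,3):
1 1 0 1 1
0 0 0 1 1
1 1 1 1 1
1 0 0 1 1
1 0 1 0 0

After press 3 at (2,1):
1 1 0 1 1
0 1 0 1 1
0 0 0 1 1
1 1 0 1 1
1 0 1 0 0

After press 4 at (4,1):
1 1 0 1 1
0 1 0 1 1
0 0 0 1 1
1 0 0 1 1
0 1 0 0 0

After press 5 at (0,4):
1 1 0 0 0
0 1 0 1 0
0 0 0 1 1
1 0 0 1 1
0 1 0 0 0

Answer: 1 1 0 0 0
0 1 0 1 0
0 0 0 1 1
1 0 0 1 1
0 1 0 0 0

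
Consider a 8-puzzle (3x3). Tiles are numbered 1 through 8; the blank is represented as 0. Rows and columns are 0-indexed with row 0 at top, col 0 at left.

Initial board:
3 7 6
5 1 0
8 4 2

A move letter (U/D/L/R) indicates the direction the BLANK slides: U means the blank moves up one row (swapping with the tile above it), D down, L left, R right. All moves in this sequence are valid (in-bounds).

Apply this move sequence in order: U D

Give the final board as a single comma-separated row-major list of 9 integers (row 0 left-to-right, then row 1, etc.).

Answer: 3, 7, 6, 5, 1, 0, 8, 4, 2

Derivation:
After move 1 (U):
3 7 0
5 1 6
8 4 2

After move 2 (D):
3 7 6
5 1 0
8 4 2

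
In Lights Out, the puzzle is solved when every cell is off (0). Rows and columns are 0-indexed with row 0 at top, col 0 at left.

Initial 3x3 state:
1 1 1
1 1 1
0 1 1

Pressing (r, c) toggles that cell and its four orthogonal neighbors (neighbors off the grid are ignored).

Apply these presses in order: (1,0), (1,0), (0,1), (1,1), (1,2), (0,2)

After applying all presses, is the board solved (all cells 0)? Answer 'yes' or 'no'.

After press 1 at (1,0):
0 1 1
0 0 1
1 1 1

After press 2 at (1,0):
1 1 1
1 1 1
0 1 1

After press 3 at (0,1):
0 0 0
1 0 1
0 1 1

After press 4 at (1,1):
0 1 0
0 1 0
0 0 1

After press 5 at (1,2):
0 1 1
0 0 1
0 0 0

After press 6 at (0,2):
0 0 0
0 0 0
0 0 0

Lights still on: 0

Answer: yes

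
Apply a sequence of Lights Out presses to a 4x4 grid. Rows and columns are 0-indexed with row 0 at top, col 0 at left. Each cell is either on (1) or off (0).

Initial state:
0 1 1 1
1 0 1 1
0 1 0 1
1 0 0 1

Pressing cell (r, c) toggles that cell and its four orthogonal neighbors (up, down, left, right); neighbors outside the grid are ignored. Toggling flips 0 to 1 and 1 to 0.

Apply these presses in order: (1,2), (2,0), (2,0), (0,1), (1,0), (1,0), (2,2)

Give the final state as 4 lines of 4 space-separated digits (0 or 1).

Answer: 1 0 1 1
1 0 1 0
0 0 0 0
1 0 1 1

Derivation:
After press 1 at (1,2):
0 1 0 1
1 1 0 0
0 1 1 1
1 0 0 1

After press 2 at (2,0):
0 1 0 1
0 1 0 0
1 0 1 1
0 0 0 1

After press 3 at (2,0):
0 1 0 1
1 1 0 0
0 1 1 1
1 0 0 1

After press 4 at (0,1):
1 0 1 1
1 0 0 0
0 1 1 1
1 0 0 1

After press 5 at (1,0):
0 0 1 1
0 1 0 0
1 1 1 1
1 0 0 1

After press 6 at (1,0):
1 0 1 1
1 0 0 0
0 1 1 1
1 0 0 1

After press 7 at (2,2):
1 0 1 1
1 0 1 0
0 0 0 0
1 0 1 1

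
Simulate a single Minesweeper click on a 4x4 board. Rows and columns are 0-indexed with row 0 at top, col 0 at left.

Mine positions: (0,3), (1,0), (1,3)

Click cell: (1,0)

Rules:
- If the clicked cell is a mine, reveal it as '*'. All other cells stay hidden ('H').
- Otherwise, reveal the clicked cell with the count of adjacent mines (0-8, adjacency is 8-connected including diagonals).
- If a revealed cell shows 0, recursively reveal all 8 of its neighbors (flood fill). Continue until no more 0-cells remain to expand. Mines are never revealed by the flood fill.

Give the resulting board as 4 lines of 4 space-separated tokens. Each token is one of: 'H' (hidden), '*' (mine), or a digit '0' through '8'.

H H H H
* H H H
H H H H
H H H H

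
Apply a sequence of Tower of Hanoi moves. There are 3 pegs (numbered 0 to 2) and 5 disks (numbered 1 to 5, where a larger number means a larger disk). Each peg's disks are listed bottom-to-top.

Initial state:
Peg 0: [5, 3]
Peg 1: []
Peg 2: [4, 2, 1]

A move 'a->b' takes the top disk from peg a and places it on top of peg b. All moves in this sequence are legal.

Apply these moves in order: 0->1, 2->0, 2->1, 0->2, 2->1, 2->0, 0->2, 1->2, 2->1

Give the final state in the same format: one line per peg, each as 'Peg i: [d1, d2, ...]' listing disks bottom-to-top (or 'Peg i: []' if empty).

After move 1 (0->1):
Peg 0: [5]
Peg 1: [3]
Peg 2: [4, 2, 1]

After move 2 (2->0):
Peg 0: [5, 1]
Peg 1: [3]
Peg 2: [4, 2]

After move 3 (2->1):
Peg 0: [5, 1]
Peg 1: [3, 2]
Peg 2: [4]

After move 4 (0->2):
Peg 0: [5]
Peg 1: [3, 2]
Peg 2: [4, 1]

After move 5 (2->1):
Peg 0: [5]
Peg 1: [3, 2, 1]
Peg 2: [4]

After move 6 (2->0):
Peg 0: [5, 4]
Peg 1: [3, 2, 1]
Peg 2: []

After move 7 (0->2):
Peg 0: [5]
Peg 1: [3, 2, 1]
Peg 2: [4]

After move 8 (1->2):
Peg 0: [5]
Peg 1: [3, 2]
Peg 2: [4, 1]

After move 9 (2->1):
Peg 0: [5]
Peg 1: [3, 2, 1]
Peg 2: [4]

Answer: Peg 0: [5]
Peg 1: [3, 2, 1]
Peg 2: [4]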